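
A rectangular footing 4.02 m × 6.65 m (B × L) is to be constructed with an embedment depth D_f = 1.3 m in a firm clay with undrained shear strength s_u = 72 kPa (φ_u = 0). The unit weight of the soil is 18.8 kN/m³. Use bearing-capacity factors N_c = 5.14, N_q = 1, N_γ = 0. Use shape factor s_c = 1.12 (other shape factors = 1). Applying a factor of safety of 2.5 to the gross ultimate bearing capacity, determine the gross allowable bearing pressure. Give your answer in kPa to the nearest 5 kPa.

Effective surcharge at the founding depth q = γ·D_f = 18.8 × 1.3 = 24.44 kPa.
q_ult = c·N_c·s_c + q·N_q
     = 72 × 5.14 × 1.12 + 24.44 × 1
     = 414.49 + 24.44 = 438.93 kPa.
q_all = q_ult / FS = 438.93 / 2.5 = 175.57 kPa.

q_all ≈ 175 kPa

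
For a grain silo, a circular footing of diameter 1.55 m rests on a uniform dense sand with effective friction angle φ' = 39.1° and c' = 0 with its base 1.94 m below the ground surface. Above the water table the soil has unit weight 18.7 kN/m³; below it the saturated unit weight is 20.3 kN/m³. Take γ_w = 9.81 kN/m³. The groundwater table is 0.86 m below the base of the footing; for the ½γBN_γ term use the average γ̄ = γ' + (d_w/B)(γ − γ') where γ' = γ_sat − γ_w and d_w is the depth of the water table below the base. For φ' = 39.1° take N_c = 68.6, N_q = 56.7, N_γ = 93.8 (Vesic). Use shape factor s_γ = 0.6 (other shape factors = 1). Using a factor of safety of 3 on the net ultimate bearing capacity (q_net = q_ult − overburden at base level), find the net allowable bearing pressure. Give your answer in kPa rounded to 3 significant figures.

Overburden at base level: q = 18.7 × 1.94 = 36.278 kPa.
The water table is 0.86 m below the base (< B = 1.55 m), so the ½γBN_γ term uses γ̄ = γ' + (d_w/B)(γ − γ') = 10.49 + (0.86/1.55)(18.7 − 10.49) = 15.045 kN/m³.
Surcharge term q·N_q = 36.278 × 56.7 = 2057 kPa; self-weight term 0.5·γ·B·N_γ·s_γ = 0.5 × 15.045 × 1.55 × 93.8 × 0.6 = 656.23 kPa.
q_ult = 2057 + 656.23 = 2713.2 kPa.
q_net = 2713.2 − 36.278 = 2676.9 kPa.
q_all(net) = 2676.9 / 3 = 892.3 kPa.

q_all(net) ≈ 892 kPa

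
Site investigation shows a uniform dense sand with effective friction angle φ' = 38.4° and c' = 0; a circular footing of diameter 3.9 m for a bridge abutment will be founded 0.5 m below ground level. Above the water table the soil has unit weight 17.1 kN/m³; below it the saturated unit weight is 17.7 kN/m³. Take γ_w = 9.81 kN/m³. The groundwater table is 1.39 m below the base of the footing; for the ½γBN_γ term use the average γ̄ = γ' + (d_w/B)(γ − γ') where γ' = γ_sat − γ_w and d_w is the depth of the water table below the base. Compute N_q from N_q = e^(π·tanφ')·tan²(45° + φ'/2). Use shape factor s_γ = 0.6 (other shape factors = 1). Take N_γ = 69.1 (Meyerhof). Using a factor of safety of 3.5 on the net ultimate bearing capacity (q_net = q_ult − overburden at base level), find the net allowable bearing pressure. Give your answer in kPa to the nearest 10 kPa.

N_q = e^(π·tan38.4°)·tan²(64.2°) = 51.61.
Overburden at base level: q = 17.1 × 0.5 = 8.55 kPa.
The water table is 1.39 m below the base (< B = 3.9 m), so the ½γBN_γ term uses γ̄ = γ' + (d_w/B)(γ − γ') = 7.89 + (1.39/3.9)(17.1 − 7.89) = 11.173 kN/m³.
Surcharge term q·N_q = 8.55 × 51.611 = 441.28 kPa; self-weight term 0.5·γ·B·N_γ·s_γ = 0.5 × 11.173 × 3.9 × 69.1 × 0.6 = 903.27 kPa.
q_ult = 441.28 + 903.27 = 1344.5 kPa.
q_net = 1344.5 − 8.55 = 1336 kPa.
q_all(net) = 1336 / 3.5 = 381.71 kPa.

q_all(net) ≈ 380 kPa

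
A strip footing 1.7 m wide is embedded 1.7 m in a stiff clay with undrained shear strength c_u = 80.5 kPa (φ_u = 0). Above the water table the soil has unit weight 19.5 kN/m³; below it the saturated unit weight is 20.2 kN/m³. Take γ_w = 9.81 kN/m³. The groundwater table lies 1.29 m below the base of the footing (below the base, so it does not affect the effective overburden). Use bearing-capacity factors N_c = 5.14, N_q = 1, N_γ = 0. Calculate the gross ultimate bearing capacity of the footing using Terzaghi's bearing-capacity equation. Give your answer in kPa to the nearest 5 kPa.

Overburden at base level: q = 19.5 × 1.7 = 33.15 kPa.
Cohesion term c·N_c = 80.5 × 5.14 = 413.77 kPa; surcharge term q·N_q = 33.15 × 1 = 33.15 kPa.
q_ult = 413.77 + 33.15 = 446.92 kPa.

q_ult ≈ 445 kPa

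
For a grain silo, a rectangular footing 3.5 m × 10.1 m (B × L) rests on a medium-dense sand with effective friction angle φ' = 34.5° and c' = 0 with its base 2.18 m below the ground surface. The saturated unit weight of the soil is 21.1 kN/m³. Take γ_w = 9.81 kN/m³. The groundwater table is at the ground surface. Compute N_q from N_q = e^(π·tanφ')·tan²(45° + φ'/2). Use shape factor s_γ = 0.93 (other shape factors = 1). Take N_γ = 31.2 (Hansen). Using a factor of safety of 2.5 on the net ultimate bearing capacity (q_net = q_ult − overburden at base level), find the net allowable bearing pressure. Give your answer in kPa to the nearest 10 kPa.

q_all(net) ≈ 530 kPa

N_q = e^(π·tan34.5°)·tan²(62.25°) = 31.3.
γ' = 21.1 − 9.81 = 11.29 kN/m³ (submerged throughout). q = 11.29 × 2.18 = 24.612 kPa; the same γ' applies in the ½γBN_γ term.
q·N_q = 24.612 × 31.299 = 770.34 kPa
0.5·γ·B·N_γ·s_γ = 0.5 × 11.29 × 3.5 × 31.2 × 0.93 = 573.28 kPa
q_ult = 770.34 + 573.28 = 1343.6 kPa.
q_net = 1343.6 − 24.612 = 1319 kPa.
q_all(net) = 1319 / 2.5 = 527.6 kPa.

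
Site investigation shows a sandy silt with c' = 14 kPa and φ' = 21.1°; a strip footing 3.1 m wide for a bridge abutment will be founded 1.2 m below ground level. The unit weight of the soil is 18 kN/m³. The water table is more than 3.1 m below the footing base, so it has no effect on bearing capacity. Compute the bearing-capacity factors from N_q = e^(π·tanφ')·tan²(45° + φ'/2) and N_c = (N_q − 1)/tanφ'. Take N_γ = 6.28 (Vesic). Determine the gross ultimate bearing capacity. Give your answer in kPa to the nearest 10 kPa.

tan21.1° = 0.3859, so N_q = e^(π×0.3859)·tan²(55.55°) = 3.361 × 2.125 = 7.14.
N_c = (7.14 − 1)/tan21.1° = 15.92.
q = γ·D_f = 18 × 1.2 = 21.6 kPa.
c·N_c = 14 × 15.918 = 222.85 kPa
q·N_q = 21.6 × 7.1421 = 154.27 kPa
0.5·γ·B·N_γ = 0.5 × 18 × 3.1 × 6.28 = 175.21 kPa
q_ult = 222.85 + 154.27 + 175.21 = 552.33 kPa.

q_ult ≈ 550 kPa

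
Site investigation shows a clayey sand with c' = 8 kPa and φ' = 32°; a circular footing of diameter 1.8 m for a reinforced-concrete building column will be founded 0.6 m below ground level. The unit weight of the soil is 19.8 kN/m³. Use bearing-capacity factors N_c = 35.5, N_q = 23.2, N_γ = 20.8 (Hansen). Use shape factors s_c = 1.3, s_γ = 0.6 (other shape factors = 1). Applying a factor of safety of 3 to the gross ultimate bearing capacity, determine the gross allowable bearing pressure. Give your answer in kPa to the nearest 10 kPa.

Effective surcharge at the founding depth q = γ·D_f = 19.8 × 0.6 = 11.88 kPa.
q_ult = c·N_c·s_c + q·N_q + 0.5·γ·B·N_γ·s_γ
     = 8 × 35.5 × 1.3 + 11.88 × 23.2 + 0.5 × 19.8 × 1.8 × 20.8 × 0.6
     = 369.2 + 275.62 + 222.39 = 867.21 kPa.
q_all = q_ult / FS = 867.21 / 3 = 289.07 kPa.

q_all ≈ 290 kPa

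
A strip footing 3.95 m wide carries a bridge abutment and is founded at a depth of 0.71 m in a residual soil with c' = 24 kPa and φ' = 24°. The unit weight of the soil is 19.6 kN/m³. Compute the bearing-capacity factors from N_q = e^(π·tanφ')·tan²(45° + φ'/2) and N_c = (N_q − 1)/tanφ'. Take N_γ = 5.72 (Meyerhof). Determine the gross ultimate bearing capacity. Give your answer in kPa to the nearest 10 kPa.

tan24° = 0.4452, so N_q = e^(π×0.4452)·tan²(57°) = 4.05 × 2.371 = 9.6.
N_c = (9.6 − 1)/tan24° = 19.32.
Overburden at base level: q = 19.6 × 0.71 = 13.916 kPa.
Cohesion term c·N_c = 24 × 19.324 = 463.76 kPa; surcharge term q·N_q = 13.916 × 9.6034 = 133.64 kPa; self-weight term 0.5·γ·B·N_γ = 0.5 × 19.6 × 3.95 × 5.72 = 221.42 kPa.
q_ult = 463.76 + 133.64 + 221.42 = 818.83 kPa.

q_ult ≈ 820 kPa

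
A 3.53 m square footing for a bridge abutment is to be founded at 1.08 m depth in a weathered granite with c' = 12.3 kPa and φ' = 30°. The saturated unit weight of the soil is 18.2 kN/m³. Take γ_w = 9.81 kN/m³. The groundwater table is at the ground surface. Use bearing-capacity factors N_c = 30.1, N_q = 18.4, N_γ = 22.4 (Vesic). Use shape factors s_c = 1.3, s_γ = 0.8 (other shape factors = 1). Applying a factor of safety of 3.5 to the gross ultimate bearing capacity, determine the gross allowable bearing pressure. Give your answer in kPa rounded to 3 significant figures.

Water table at ground surface, so effective unit weight γ' = 18.2 − 9.81 = 8.39 kN/m³ is used throughout; overburden q = 8.39 × 1.08 = 9.0612 kPa; the same γ' applies in the ½γBN_γ term.
Cohesion term c·N_c·s_c = 12.3 × 30.1 × 1.3 = 481.3 kPa; surcharge term q·N_q = 9.0612 × 18.4 = 166.73 kPa; self-weight term 0.5·γ·B·N_γ·s_γ = 0.5 × 8.39 × 3.53 × 22.4 × 0.8 = 265.37 kPa.
q_ult = 481.3 + 166.73 + 265.37 = 913.39 kPa.
q_all = q_ult / FS = 913.39 / 3.5 = 260.97 kPa.

q_all ≈ 261 kPa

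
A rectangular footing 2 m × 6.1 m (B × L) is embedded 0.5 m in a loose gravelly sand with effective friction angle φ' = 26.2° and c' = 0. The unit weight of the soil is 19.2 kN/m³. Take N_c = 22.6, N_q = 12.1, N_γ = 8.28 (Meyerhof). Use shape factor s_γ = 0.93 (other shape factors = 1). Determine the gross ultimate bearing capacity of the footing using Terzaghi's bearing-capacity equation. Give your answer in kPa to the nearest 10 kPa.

q_ult ≈ 260 kPa

Overburden at base level: q = 19.2 × 0.5 = 9.6 kPa.
Surcharge term q·N_q = 9.6 × 12.1 = 116.16 kPa; self-weight term 0.5·γ·B·N_γ·s_γ = 0.5 × 19.2 × 2 × 8.28 × 0.93 = 147.85 kPa.
q_ult = 116.16 + 147.85 = 264.01 kPa.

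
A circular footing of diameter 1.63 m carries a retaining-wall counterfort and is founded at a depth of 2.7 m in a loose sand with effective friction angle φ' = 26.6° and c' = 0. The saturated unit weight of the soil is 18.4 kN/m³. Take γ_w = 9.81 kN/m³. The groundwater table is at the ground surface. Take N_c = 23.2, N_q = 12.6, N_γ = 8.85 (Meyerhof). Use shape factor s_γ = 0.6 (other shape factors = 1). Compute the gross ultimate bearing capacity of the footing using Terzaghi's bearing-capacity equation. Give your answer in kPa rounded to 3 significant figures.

Water table at ground surface, so effective unit weight γ' = 18.4 − 9.81 = 8.59 kN/m³ is used throughout; overburden q = 8.59 × 2.7 = 23.193 kPa; the same γ' applies in the ½γBN_γ term.
Surcharge term q·N_q = 23.193 × 12.6 = 292.23 kPa; self-weight term 0.5·γ·B·N_γ·s_γ = 0.5 × 8.59 × 1.63 × 8.85 × 0.6 = 37.175 kPa.
q_ult = 292.23 + 37.175 = 329.41 kPa.

q_ult ≈ 329 kPa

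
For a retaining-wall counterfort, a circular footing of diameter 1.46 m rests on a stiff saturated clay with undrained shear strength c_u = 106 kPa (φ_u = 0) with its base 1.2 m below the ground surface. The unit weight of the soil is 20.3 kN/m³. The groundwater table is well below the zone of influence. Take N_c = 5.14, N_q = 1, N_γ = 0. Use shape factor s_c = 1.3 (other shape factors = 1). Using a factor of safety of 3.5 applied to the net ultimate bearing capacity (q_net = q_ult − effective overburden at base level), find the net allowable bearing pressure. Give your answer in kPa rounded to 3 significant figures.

q_all(net) ≈ 202 kPa

Overburden at base level: q = 20.3 × 1.2 = 24.36 kPa.
Cohesion term c·N_c·s_c = 106 × 5.14 × 1.3 = 708.29 kPa; surcharge term q·N_q = 24.36 × 1 = 24.36 kPa.
q_ult = 708.29 + 24.36 = 732.65 kPa.
Net ultimate: q_net = 732.65 − 24.36 = 708.29 kPa.
q_all(net) = 708.29 / 3.5 = 202.37 kPa.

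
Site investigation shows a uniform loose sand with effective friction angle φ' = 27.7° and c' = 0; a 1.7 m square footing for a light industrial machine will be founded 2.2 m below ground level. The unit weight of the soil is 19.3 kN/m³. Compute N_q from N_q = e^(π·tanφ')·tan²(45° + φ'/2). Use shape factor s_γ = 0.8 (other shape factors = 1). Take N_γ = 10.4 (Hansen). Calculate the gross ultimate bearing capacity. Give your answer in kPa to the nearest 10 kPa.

tan27.7° = 0.525, so N_q = e^(π×0.525)·tan²(58.85°) = 5.204 × 2.737 = 14.24.
Effective surcharge at the founding depth q = γ·D_f = 19.3 × 2.2 = 42.46 kPa.
q_ult = q·N_q + 0.5·γ·B·N_γ·s_γ
     = 42.46 × 14.244 + 0.5 × 19.3 × 1.7 × 10.4 × 0.8
     = 604.79 + 136.49 = 741.28 kPa.

q_ult ≈ 740 kPa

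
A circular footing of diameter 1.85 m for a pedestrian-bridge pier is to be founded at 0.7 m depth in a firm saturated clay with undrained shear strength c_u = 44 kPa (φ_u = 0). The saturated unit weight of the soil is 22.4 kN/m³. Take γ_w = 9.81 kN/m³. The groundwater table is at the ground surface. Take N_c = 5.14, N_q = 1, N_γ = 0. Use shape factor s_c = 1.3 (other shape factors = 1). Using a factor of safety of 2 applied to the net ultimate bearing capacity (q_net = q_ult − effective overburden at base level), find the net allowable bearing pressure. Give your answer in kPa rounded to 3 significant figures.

γ' = 22.4 − 9.81 = 12.59 kN/m³ (submerged throughout). q = 12.59 × 0.7 = 8.813 kPa.
c·N_c·s_c = 44 × 5.14 × 1.3 = 294.01 kPa
q·N_q = 8.813 × 1 = 8.813 kPa
q_ult = 294.01 + 8.813 = 302.82 kPa.
Net ultimate: q_net = 302.82 − 8.813 = 294.01 kPa.
q_all(net) = 294.01 / 2 = 147 kPa.

q_all(net) ≈ 147 kPa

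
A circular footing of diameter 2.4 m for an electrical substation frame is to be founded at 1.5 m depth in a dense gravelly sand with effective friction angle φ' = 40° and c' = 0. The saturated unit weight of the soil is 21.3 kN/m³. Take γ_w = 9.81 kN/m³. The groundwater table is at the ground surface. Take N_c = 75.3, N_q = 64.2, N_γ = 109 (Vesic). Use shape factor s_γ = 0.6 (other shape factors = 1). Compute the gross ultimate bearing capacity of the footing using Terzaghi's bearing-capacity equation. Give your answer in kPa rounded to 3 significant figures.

γ' = 21.3 − 9.81 = 11.49 kN/m³ (submerged throughout). q = 11.49 × 1.5 = 17.235 kPa; the same γ' applies in the ½γBN_γ term.
q·N_q = 17.235 × 64.2 = 1106.5 kPa
0.5·γ·B·N_γ·s_γ = 0.5 × 11.49 × 2.4 × 109 × 0.6 = 901.74 kPa
q_ult = 1106.5 + 901.74 = 2008.2 kPa.

q_ult ≈ 2010 kPa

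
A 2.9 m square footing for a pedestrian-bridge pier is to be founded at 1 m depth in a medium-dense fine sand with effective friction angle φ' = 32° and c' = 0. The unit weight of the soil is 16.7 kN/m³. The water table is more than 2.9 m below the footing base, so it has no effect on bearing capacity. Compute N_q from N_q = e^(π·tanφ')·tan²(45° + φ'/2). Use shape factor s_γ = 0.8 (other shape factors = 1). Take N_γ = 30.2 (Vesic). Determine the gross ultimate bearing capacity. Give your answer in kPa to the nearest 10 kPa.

tan32° = 0.6249, so N_q = e^(π×0.6249)·tan²(61°) = 7.121 × 3.255 = 23.18.
q = γ·D_f = 16.7 × 1 = 16.7 kPa.
q·N_q = 16.7 × 23.177 = 387.05 kPa
0.5·γ·B·N_γ·s_γ = 0.5 × 16.7 × 2.9 × 30.2 × 0.8 = 585.03 kPa
q_ult = 387.05 + 585.03 = 972.09 kPa.

q_ult ≈ 970 kPa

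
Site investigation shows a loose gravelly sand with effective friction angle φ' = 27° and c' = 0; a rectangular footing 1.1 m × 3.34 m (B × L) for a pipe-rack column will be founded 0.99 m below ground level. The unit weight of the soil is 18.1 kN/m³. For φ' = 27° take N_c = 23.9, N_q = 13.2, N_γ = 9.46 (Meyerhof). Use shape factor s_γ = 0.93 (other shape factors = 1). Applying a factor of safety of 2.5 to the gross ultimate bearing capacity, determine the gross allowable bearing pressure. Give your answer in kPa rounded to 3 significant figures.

Overburden at base level: q = 18.1 × 0.99 = 17.919 kPa.
Surcharge term q·N_q = 17.919 × 13.2 = 236.53 kPa; self-weight term 0.5·γ·B·N_γ·s_γ = 0.5 × 18.1 × 1.1 × 9.46 × 0.93 = 87.582 kPa.
q_ult = 236.53 + 87.582 = 324.11 kPa.
q_all = q_ult / FS = 324.11 / 2.5 = 129.65 kPa.

q_all ≈ 130 kPa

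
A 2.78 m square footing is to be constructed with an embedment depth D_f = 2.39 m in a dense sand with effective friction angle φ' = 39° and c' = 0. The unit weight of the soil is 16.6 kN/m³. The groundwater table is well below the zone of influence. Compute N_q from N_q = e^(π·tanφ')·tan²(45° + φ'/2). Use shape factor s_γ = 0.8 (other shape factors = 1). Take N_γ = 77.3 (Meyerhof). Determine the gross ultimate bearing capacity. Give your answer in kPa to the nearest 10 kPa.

q_ult ≈ 3650 kPa

tan39° = 0.8098, so N_q = e^(π×0.8098)·tan²(64.5°) = 12.731 × 4.395 = 55.96.
Overburden at base level: q = 16.6 × 2.39 = 39.674 kPa.
Surcharge term q·N_q = 39.674 × 55.957 = 2220.1 kPa; self-weight term 0.5·γ·B·N_γ·s_γ = 0.5 × 16.6 × 2.78 × 77.3 × 0.8 = 1426.9 kPa.
q_ult = 2220.1 + 1426.9 = 3647 kPa.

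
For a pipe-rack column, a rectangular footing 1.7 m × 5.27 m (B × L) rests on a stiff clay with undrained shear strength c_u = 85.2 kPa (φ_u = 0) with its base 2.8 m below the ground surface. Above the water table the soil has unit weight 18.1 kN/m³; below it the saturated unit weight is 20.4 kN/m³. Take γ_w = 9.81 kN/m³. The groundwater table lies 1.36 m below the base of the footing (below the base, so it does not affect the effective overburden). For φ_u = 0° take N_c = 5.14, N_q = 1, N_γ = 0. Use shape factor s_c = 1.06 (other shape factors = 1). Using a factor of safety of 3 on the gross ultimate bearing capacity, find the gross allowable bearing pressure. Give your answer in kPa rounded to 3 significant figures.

q_all ≈ 172 kPa

Effective surcharge at the founding depth q = γ·D_f = 18.1 × 2.8 = 50.68 kPa.
q_ult = c·N_c·s_c + q·N_q
     = 85.2 × 5.14 × 1.06 + 50.68 × 1
     = 464.2 + 50.68 = 514.88 kPa.
q_all = 514.88 / 3 = 171.63 kPa.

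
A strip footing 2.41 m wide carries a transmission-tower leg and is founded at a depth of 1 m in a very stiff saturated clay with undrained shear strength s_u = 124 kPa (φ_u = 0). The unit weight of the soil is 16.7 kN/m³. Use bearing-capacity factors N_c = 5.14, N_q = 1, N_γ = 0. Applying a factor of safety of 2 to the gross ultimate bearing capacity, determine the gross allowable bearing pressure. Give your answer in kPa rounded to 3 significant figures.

q_all ≈ 327 kPa

Overburden at base level: q = 16.7 × 1 = 16.7 kPa.
Cohesion term c·N_c = 124 × 5.14 = 637.36 kPa; surcharge term q·N_q = 16.7 × 1 = 16.7 kPa.
q_ult = 637.36 + 16.7 = 654.06 kPa.
q_all = q_ult / FS = 654.06 / 2 = 327.03 kPa.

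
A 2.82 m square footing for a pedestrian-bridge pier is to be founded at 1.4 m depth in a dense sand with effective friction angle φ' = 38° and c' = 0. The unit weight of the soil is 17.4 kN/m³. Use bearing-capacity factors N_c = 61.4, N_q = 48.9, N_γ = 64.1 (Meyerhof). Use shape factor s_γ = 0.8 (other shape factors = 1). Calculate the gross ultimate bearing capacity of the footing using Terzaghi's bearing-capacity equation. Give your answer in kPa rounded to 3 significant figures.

q_ult ≈ 2450 kPa

Effective surcharge at the founding depth q = γ·D_f = 17.4 × 1.4 = 24.36 kPa.
q_ult = q·N_q + 0.5·γ·B·N_γ·s_γ
     = 24.36 × 48.9 + 0.5 × 17.4 × 2.82 × 64.1 × 0.8
     = 1191.2 + 1258.1 = 2449.3 kPa.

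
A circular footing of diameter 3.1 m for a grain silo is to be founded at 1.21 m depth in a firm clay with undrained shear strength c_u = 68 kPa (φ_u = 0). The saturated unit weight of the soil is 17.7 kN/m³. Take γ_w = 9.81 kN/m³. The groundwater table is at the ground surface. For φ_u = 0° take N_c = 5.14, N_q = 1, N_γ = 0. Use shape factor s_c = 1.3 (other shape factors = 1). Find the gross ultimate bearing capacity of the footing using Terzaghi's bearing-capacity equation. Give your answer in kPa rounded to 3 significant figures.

γ' = 17.7 − 9.81 = 7.89 kN/m³ (submerged throughout). q = 7.89 × 1.21 = 9.5469 kPa.
c·N_c·s_c = 68 × 5.14 × 1.3 = 454.38 kPa
q·N_q = 9.5469 × 1 = 9.5469 kPa
q_ult = 454.38 + 9.5469 = 463.92 kPa.

q_ult ≈ 464 kPa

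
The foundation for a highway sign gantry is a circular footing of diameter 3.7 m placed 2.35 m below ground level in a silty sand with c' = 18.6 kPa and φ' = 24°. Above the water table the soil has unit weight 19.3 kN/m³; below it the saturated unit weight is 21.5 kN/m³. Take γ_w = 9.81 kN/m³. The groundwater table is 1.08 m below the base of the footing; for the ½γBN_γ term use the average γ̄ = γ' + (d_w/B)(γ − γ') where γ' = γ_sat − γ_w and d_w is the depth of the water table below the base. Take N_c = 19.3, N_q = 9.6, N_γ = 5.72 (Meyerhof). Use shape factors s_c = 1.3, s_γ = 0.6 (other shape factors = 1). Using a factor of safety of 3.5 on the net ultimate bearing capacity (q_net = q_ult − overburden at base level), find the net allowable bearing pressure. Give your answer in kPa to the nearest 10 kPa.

q = γ·D_f = 19.3 × 2.35 = 45.355 kPa.
γ' = 11.69 kN/m³; averaging over the depth B below the base, γ̄ = γ' + (d_w/B)(γ − γ') = 13.911 kN/m³.
c·N_c·s_c = 18.6 × 19.3 × 1.3 = 466.67 kPa
q·N_q = 45.355 × 9.6 = 435.41 kPa
0.5·γ·B·N_γ·s_γ = 0.5 × 13.911 × 3.7 × 5.72 × 0.6 = 88.326 kPa
q_ult = 466.67 + 435.41 + 88.326 = 990.41 kPa.
q_net = 990.41 − 45.355 = 945.05 kPa.
q_all(net) = 945.05 / 3.5 = 270.02 kPa.

q_all(net) ≈ 270 kPa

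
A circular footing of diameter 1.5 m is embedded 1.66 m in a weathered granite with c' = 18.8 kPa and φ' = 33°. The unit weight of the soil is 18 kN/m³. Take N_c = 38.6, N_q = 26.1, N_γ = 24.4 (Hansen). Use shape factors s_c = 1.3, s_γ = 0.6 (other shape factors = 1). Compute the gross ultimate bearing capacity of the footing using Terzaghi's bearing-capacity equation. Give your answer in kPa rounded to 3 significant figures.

q_ult ≈ 1920 kPa

Effective surcharge at the founding depth q = γ·D_f = 18 × 1.66 = 29.88 kPa.
q_ult = c·N_c·s_c + q·N_q + 0.5·γ·B·N_γ·s_γ
     = 18.8 × 38.6 × 1.3 + 29.88 × 26.1 + 0.5 × 18 × 1.5 × 24.4 × 0.6
     = 943.38 + 779.87 + 197.64 = 1920.9 kPa.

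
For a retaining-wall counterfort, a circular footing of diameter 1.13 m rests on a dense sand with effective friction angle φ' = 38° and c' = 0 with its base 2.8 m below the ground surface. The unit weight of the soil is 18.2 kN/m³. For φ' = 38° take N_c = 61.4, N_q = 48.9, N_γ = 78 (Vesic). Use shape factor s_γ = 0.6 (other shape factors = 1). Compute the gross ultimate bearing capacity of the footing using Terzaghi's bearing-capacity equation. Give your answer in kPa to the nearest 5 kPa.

q_ult ≈ 2975 kPa

Overburden at base level: q = 18.2 × 2.8 = 50.96 kPa.
Surcharge term q·N_q = 50.96 × 48.9 = 2491.9 kPa; self-weight term 0.5·γ·B·N_γ·s_γ = 0.5 × 18.2 × 1.13 × 78 × 0.6 = 481.24 kPa.
q_ult = 2491.9 + 481.24 = 2973.2 kPa.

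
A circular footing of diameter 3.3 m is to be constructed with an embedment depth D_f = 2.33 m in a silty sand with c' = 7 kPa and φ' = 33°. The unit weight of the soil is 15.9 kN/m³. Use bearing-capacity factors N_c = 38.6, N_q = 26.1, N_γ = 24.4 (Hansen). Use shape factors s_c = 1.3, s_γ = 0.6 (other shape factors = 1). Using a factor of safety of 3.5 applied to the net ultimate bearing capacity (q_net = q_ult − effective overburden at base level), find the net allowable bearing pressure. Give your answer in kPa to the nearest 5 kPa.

Overburden at base level: q = 15.9 × 2.33 = 37.047 kPa.
Cohesion term c·N_c·s_c = 7 × 38.6 × 1.3 = 351.26 kPa; surcharge term q·N_q = 37.047 × 26.1 = 966.93 kPa; self-weight term 0.5·γ·B·N_γ·s_γ = 0.5 × 15.9 × 3.3 × 24.4 × 0.6 = 384.08 kPa.
q_ult = 351.26 + 966.93 + 384.08 = 1702.3 kPa.
Net ultimate: q_net = 1702.3 − 37.047 = 1665.2 kPa.
q_all(net) = 1665.2 / 3.5 = 475.78 kPa.

q_all(net) ≈ 475 kPa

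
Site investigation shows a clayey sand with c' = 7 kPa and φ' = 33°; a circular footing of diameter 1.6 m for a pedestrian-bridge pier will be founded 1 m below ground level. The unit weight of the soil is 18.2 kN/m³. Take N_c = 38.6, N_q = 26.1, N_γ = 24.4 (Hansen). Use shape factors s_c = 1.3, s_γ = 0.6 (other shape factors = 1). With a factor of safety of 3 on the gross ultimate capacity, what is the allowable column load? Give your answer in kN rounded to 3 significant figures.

P_all ≈ 697 kN

q = γ·D_f = 18.2 × 1 = 18.2 kPa.
c·N_c·s_c = 7 × 38.6 × 1.3 = 351.26 kPa
q·N_q = 18.2 × 26.1 = 475.02 kPa
0.5·γ·B·N_γ·s_γ = 0.5 × 18.2 × 1.6 × 24.4 × 0.6 = 213.16 kPa
q_ult = 351.26 + 475.02 + 213.16 = 1039.4 kPa.
Gross allowable pressure q_all = 1039.4 / 3 = 346.48 kPa.
Footing area = 2.0106 m², so allowable column load = 346.48 × 2.0106 = 696.63 kN.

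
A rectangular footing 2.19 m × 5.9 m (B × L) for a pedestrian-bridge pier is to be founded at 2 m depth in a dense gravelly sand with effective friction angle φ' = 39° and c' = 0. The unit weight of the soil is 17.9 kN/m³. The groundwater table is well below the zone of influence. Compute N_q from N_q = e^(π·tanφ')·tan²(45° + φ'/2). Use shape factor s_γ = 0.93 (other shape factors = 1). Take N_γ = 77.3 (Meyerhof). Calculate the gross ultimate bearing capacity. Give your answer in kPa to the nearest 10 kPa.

tan39° = 0.8098, so N_q = e^(π×0.8098)·tan²(64.5°) = 12.731 × 4.395 = 55.96.
q = γ·D_f = 17.9 × 2 = 35.8 kPa.
q·N_q = 35.8 × 55.957 = 2003.3 kPa
0.5·γ·B·N_γ·s_γ = 0.5 × 17.9 × 2.19 × 77.3 × 0.93 = 1409.1 kPa
q_ult = 2003.3 + 1409.1 = 3412.3 kPa.

q_ult ≈ 3410 kPa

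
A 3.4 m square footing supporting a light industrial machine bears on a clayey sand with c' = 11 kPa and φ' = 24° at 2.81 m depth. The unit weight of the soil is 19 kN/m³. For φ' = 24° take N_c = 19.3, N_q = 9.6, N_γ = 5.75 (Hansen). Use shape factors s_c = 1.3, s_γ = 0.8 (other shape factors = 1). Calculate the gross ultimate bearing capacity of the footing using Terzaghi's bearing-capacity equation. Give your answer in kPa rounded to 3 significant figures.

Overburden at base level: q = 19 × 2.81 = 53.39 kPa.
Cohesion term c·N_c·s_c = 11 × 19.3 × 1.3 = 275.99 kPa; surcharge term q·N_q = 53.39 × 9.6 = 512.54 kPa; self-weight term 0.5·γ·B·N_γ·s_γ = 0.5 × 19 × 3.4 × 5.75 × 0.8 = 148.58 kPa.
q_ult = 275.99 + 512.54 + 148.58 = 937.11 kPa.

q_ult ≈ 937 kPa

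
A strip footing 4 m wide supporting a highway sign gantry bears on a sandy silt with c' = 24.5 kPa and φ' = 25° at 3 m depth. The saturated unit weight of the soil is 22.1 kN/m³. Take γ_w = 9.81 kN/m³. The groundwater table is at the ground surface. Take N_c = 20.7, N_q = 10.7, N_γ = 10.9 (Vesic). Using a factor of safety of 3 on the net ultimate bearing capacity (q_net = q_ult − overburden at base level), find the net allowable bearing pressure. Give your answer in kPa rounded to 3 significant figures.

Water table at ground surface, so effective unit weight γ' = 22.1 − 9.81 = 12.29 kN/m³ is used throughout; overburden q = 12.29 × 3 = 36.87 kPa; the same γ' applies in the ½γBN_γ term.
Cohesion term c·N_c = 24.5 × 20.7 = 507.15 kPa; surcharge term q·N_q = 36.87 × 10.7 = 394.51 kPa; self-weight term 0.5·γ·B·N_γ = 0.5 × 12.29 × 4 × 10.9 = 267.92 kPa.
q_ult = 507.15 + 394.51 + 267.92 = 1169.6 kPa.
q_net = 1169.6 − 36.87 = 1132.7 kPa.
q_all(net) = 1132.7 / 3 = 377.57 kPa.

q_all(net) ≈ 378 kPa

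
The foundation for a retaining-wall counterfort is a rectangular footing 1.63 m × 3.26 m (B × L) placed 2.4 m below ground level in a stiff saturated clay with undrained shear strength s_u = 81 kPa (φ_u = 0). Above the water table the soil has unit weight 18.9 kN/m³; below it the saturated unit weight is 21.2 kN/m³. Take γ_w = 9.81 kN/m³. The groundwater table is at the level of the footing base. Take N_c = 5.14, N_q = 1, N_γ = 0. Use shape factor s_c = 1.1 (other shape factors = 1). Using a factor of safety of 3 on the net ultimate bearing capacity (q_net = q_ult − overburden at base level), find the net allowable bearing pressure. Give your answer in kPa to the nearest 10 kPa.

Overburden at base level: q = 18.9 × 2.4 = 45.36 kPa.
Cohesion term c·N_c·s_c = 81 × 5.14 × 1.1 = 457.97 kPa; surcharge term q·N_q = 45.36 × 1 = 45.36 kPa.
q_ult = 457.97 + 45.36 = 503.33 kPa.
q_net = 503.33 − 45.36 = 457.97 kPa.
q_all(net) = 457.97 / 3 = 152.66 kPa.

q_all(net) ≈ 150 kPa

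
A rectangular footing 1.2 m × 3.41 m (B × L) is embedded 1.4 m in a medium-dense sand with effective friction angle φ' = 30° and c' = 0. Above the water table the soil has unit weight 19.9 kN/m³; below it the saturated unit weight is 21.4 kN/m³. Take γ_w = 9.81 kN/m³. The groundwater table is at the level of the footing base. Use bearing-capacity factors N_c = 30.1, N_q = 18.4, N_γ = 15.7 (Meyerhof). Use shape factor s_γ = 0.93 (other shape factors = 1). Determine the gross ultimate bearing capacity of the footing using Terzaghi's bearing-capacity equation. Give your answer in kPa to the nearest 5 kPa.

Effective surcharge at the founding depth q = γ·D_f = 19.9 × 1.4 = 27.86 kPa.
The water table coincides with the base, so in the self-weight term γ → γ' = 11.59 kN/m³.
q_ult = q·N_q + 0.5·γ·B·N_γ·s_γ
     = 27.86 × 18.4 + 0.5 × 11.59 × 1.2 × 15.7 × 0.93
     = 512.62 + 101.54 = 614.16 kPa.

q_ult ≈ 615 kPa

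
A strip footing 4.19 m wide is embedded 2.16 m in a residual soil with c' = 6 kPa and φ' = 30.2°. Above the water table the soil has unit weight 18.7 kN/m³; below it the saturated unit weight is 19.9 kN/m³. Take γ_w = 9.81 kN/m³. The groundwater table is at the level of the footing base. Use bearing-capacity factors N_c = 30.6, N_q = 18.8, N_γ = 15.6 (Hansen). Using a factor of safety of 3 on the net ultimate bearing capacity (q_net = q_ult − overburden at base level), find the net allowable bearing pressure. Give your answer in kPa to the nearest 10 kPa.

Effective surcharge at the founding depth q = γ·D_f = 18.7 × 2.16 = 40.392 kPa.
The water table coincides with the base, so in the self-weight term γ → γ' = 10.09 kN/m³.
q_ult = c·N_c + q·N_q + 0.5·γ·B·N_γ
     = 6 × 30.6 + 40.392 × 18.8 + 0.5 × 10.09 × 4.19 × 15.6
     = 183.6 + 759.37 + 329.76 = 1272.7 kPa.
q_net = 1272.7 − 40.392 = 1232.3 kPa.
q_all(net) = 1232.3 / 3 = 410.78 kPa.

q_all(net) ≈ 410 kPa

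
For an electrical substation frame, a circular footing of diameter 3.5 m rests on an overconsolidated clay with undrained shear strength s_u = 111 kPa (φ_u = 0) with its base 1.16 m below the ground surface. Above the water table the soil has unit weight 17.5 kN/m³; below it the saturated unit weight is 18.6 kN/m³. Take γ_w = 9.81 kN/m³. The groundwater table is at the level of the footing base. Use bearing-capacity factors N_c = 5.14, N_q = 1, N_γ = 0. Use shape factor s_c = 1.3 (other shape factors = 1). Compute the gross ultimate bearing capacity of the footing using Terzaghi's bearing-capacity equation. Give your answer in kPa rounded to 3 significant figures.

q_ult ≈ 762 kPa

q = γ·D_f = 17.5 × 1.16 = 20.3 kPa.
c·N_c·s_c = 111 × 5.14 × 1.3 = 741.7 kPa
q·N_q = 20.3 × 1 = 20.3 kPa
q_ult = 741.7 + 20.3 = 762 kPa.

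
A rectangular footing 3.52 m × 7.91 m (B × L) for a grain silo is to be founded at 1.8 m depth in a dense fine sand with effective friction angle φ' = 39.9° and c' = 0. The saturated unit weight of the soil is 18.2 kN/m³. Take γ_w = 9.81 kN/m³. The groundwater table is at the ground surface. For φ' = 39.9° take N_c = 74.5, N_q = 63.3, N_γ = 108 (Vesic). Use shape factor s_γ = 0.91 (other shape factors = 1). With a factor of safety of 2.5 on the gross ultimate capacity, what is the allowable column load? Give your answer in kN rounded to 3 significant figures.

P_all ≈ 26800 kN

Water table at ground surface, so effective unit weight γ' = 18.2 − 9.81 = 8.39 kN/m³ is used throughout; overburden q = 8.39 × 1.8 = 15.102 kPa; the same γ' applies in the ½γBN_γ term.
Surcharge term q·N_q = 15.102 × 63.3 = 955.96 kPa; self-weight term 0.5·γ·B·N_γ·s_γ = 0.5 × 8.39 × 3.52 × 108 × 0.91 = 1451.2 kPa.
q_ult = 955.96 + 1451.2 = 2407.2 kPa.
Gross allowable pressure q_all = 2407.2 / 2.5 = 962.88 kPa.
Footing area = 27.8432 m², so allowable column load = 962.88 × 27.8432 = 26810 kN.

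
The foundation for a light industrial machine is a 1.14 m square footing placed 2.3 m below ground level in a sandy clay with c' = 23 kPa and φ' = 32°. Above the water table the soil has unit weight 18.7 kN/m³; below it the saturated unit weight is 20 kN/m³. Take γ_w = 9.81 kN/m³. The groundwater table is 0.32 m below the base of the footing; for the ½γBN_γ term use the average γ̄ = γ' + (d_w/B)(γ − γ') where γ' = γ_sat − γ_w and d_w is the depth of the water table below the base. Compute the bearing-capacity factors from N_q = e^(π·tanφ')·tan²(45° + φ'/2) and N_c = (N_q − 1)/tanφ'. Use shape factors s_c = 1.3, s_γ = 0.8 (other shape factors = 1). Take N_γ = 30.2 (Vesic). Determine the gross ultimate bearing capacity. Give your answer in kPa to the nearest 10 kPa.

tan32° = 0.6249, so N_q = e^(π×0.6249)·tan²(61°) = 7.121 × 3.255 = 23.18.
N_c = (23.18 − 1)/tan32° = 35.49.
q = γ·D_f = 18.7 × 2.3 = 43.01 kPa.
γ' = 10.19 kN/m³; averaging over the depth B below the base, γ̄ = γ' + (d_w/B)(γ − γ') = 12.579 kN/m³.
c·N_c·s_c = 23 × 35.49 × 1.3 = 1061.2 kPa
q·N_q = 43.01 × 23.177 = 996.83 kPa
0.5·γ·B·N_γ·s_γ = 0.5 × 12.579 × 1.14 × 30.2 × 0.8 = 173.22 kPa
q_ult = 1061.2 + 996.83 + 173.22 = 2231.2 kPa.

q_ult ≈ 2230 kPa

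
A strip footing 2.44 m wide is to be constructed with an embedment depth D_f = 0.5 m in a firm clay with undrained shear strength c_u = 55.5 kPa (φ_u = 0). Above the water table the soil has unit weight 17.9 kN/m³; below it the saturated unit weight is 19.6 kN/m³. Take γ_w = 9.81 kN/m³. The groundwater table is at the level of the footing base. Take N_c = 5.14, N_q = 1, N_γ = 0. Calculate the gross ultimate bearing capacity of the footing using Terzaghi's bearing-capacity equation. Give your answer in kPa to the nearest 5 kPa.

q_ult ≈ 295 kPa

Overburden at base level: q = 17.9 × 0.5 = 8.95 kPa.
Cohesion term c·N_c = 55.5 × 5.14 = 285.27 kPa; surcharge term q·N_q = 8.95 × 1 = 8.95 kPa.
q_ult = 285.27 + 8.95 = 294.22 kPa.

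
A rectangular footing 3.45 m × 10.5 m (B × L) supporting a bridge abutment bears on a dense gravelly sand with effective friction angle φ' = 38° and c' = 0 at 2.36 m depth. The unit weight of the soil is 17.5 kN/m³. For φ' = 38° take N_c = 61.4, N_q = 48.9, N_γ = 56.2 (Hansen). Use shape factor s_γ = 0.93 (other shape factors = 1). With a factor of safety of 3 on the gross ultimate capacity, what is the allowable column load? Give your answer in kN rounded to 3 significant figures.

Effective surcharge at the founding depth q = γ·D_f = 17.5 × 2.36 = 41.3 kPa.
q_ult = q·N_q + 0.5·γ·B·N_γ·s_γ
     = 41.3 × 48.9 + 0.5 × 17.5 × 3.45 × 56.2 × 0.93
     = 2019.6 + 1577.8 = 3597.3 kPa.
Gross allowable pressure q_all = 3597.3 / 3 = 1199.1 kPa.
Footing area = 36.225 m², so allowable column load = 1199.1 × 36.225 = 43438 kN.

P_all ≈ 43400 kN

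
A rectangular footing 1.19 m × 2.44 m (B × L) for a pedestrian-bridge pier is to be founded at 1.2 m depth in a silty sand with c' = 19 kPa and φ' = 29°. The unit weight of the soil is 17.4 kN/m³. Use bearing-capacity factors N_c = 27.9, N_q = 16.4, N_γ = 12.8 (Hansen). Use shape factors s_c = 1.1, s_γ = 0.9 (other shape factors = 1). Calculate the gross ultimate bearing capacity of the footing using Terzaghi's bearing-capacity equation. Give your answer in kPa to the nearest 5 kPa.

Overburden at base level: q = 17.4 × 1.2 = 20.88 kPa.
Cohesion term c·N_c·s_c = 19 × 27.9 × 1.1 = 583.11 kPa; surcharge term q·N_q = 20.88 × 16.4 = 342.43 kPa; self-weight term 0.5·γ·B·N_γ·s_γ = 0.5 × 17.4 × 1.19 × 12.8 × 0.9 = 119.27 kPa.
q_ult = 583.11 + 342.43 + 119.27 = 1044.8 kPa.

q_ult ≈ 1045 kPa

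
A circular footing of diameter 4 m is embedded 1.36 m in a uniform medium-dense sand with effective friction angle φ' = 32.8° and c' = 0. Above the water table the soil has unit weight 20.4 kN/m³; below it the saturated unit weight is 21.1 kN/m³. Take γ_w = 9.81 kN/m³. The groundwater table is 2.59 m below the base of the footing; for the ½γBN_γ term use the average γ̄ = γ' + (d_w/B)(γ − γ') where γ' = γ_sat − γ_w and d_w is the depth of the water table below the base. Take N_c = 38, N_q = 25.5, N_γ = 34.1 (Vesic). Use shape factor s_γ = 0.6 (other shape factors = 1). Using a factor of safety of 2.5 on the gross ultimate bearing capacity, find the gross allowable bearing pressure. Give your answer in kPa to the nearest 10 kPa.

q = γ·D_f = 20.4 × 1.36 = 27.744 kPa.
γ' = 11.29 kN/m³; averaging over the depth B below the base, γ̄ = γ' + (d_w/B)(γ − γ') = 17.189 kN/m³.
q·N_q = 27.744 × 25.5 = 707.47 kPa
0.5·γ·B·N_γ·s_γ = 0.5 × 17.189 × 4 × 34.1 × 0.6 = 703.36 kPa
q_ult = 707.47 + 703.36 = 1410.8 kPa.
q_all = 1410.8 / 2.5 = 564.33 kPa.

q_all ≈ 560 kPa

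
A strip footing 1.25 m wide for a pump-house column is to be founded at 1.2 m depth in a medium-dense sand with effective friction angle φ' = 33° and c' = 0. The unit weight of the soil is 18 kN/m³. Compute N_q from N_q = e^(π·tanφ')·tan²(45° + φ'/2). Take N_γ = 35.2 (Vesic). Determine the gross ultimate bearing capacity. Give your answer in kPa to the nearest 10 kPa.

tan33° = 0.6494, so N_q = e^(π×0.6494)·tan²(61.5°) = 7.692 × 3.392 = 26.09.
q = γ·D_f = 18 × 1.2 = 21.6 kPa.
q·N_q = 21.6 × 26.092 = 563.59 kPa
0.5·γ·B·N_γ = 0.5 × 18 × 1.25 × 35.2 = 396 kPa
q_ult = 563.59 + 396 = 959.59 kPa.

q_ult ≈ 960 kPa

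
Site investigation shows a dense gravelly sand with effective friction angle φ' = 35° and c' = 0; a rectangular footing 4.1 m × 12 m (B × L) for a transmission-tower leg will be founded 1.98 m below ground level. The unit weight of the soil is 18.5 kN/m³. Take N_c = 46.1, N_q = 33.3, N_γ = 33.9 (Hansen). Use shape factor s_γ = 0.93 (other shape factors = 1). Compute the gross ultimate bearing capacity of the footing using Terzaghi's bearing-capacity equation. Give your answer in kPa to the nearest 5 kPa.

q = γ·D_f = 18.5 × 1.98 = 36.63 kPa.
q·N_q = 36.63 × 33.3 = 1219.8 kPa
0.5·γ·B·N_γ·s_γ = 0.5 × 18.5 × 4.1 × 33.9 × 0.93 = 1195.7 kPa
q_ult = 1219.8 + 1195.7 = 2415.4 kPa.

q_ult ≈ 2415 kPa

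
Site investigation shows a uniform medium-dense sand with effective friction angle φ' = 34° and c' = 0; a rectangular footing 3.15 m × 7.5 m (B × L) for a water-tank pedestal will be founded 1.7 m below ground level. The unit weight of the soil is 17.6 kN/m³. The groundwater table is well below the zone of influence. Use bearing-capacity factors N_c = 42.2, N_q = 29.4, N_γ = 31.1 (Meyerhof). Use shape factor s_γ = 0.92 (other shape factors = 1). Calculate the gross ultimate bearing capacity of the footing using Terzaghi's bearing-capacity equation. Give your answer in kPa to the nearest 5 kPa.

q_ult ≈ 1675 kPa

q = γ·D_f = 17.6 × 1.7 = 29.92 kPa.
q·N_q = 29.92 × 29.4 = 879.65 kPa
0.5·γ·B·N_γ·s_γ = 0.5 × 17.6 × 3.15 × 31.1 × 0.92 = 793.12 kPa
q_ult = 879.65 + 793.12 = 1672.8 kPa.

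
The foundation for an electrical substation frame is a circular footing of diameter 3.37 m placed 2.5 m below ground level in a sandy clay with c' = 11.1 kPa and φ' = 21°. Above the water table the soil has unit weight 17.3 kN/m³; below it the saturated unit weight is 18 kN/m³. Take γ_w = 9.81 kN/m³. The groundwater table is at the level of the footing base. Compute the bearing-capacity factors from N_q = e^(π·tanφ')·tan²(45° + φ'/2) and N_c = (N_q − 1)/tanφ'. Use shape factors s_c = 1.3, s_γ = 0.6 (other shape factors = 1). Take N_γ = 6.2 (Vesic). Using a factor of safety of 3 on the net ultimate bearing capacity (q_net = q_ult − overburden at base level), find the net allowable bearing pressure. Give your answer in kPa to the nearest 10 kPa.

N_q = e^(π·tan21°)·tan²(55.5°) = 7.07; N_c = (N_q − 1)/tanφ' = 15.81.
Effective surcharge at the founding depth q = γ·D_f = 17.3 × 2.5 = 43.25 kPa.
The water table coincides with the base, so in the self-weight term γ → γ' = 8.19 kN/m³.
q_ult = c·N_c·s_c + q·N_q + 0.5·γ·B·N_γ·s_γ
     = 11.1 × 15.815 × 1.3 + 43.25 × 7.0708 + 0.5 × 8.19 × 3.37 × 6.2 × 0.6
     = 228.21 + 305.81 + 51.337 = 585.36 kPa.
q_net = 585.36 − 43.25 = 542.11 kPa.
q_all(net) = 542.11 / 3 = 180.7 kPa.

q_all(net) ≈ 180 kPa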